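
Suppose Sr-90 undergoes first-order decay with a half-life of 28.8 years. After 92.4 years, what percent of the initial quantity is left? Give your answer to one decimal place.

10.8%

n = 92.4/28.8 ≈ 3.2083 half-lives.
Fraction remaining = (1/2)^3.2083 ≈ 0.10819, i.e. 10.819%.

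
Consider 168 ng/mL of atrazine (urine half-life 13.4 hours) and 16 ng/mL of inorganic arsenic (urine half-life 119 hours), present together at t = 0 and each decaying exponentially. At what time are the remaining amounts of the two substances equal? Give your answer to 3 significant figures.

Set 168·(1/2)^(t/13.4) = 16·(1/2)^(t/119).
Taking log₂: log₂(168/16) = t·(1/13.4 − 1/119).
log₂(10.5) = 3.3923; 1/13.4 − 1/119 = 0.066224.
t = 3.3923 / 0.066224 ≈ 51.225 hours.

51.2 hours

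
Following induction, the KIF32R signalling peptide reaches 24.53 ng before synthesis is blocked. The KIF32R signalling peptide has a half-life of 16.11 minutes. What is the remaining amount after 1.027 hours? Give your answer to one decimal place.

1.7 ng

Convert the elapsed time: 1.027 hours = 61.62 minutes.
Number of half-lives: n = 61.62/16.11 ≈ 3.825.
Remaining = 24.53 × (1/2)^3.825 = 24.53 × 0.070563 ≈ 1.7309 ng.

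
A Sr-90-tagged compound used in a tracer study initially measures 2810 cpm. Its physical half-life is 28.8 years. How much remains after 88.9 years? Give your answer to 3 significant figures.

331 cpm

Number of half-lives: n = 88.9/28.8 ≈ 3.0868.
Remaining = 2810 × (1/2)^3.0868 = 2810 × 0.1177 ≈ 330.74 cpm.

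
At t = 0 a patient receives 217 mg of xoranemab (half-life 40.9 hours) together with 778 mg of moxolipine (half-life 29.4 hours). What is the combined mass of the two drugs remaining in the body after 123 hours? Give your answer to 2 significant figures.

xoranemab: 217 × (1/2)^(123/40.9) = 217 × (1/2)^3.0073 ≈ 26.987 mg.
moxolipine: 778 × (1/2)^(123/29.4) = 778 × (1/2)^4.1837 ≈ 42.812 mg.
Total = 26.987 + 42.812 ≈ 69.8 mg.

70 mg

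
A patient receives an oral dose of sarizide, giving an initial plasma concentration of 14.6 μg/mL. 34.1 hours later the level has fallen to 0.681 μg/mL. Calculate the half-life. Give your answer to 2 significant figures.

7.7 hours

A/A₀ = 0.681/14.6 ≈ 0.046644.
n = log₂(21.439) ≈ 4.4222 half-lives elapsed in 34.1 hours.
t½ = 34.1/4.4222 ≈ 7.7111 hours.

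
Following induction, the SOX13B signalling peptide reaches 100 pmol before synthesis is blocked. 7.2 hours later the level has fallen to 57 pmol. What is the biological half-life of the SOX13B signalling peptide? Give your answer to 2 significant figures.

8.9 hours

A/A₀ = 57/100 ≈ 0.57.
n = log₂(1.7544) ≈ 0.81097 half-lives elapsed in 7.2 hours.
t½ = 7.2/0.81097 ≈ 8.8783 hours.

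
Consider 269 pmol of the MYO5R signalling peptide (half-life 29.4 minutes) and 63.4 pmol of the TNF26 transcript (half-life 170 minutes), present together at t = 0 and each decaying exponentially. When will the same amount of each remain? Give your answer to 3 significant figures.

74.1 minutes

Set 269·(1/2)^(t/29.4) = 63.4·(1/2)^(t/170).
Taking log₂: log₂(269/63.4) = t·(1/29.4 − 1/170).
log₂(4.2429) = 2.0851; 1/29.4 − 1/170 = 0.028131.
t = 2.0851 / 0.028131 ≈ 74.119 minutes.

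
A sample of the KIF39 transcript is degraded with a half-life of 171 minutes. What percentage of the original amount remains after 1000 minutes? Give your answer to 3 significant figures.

n = 1000/171 ≈ 5.848 half-lives.
Fraction remaining = (1/2)^5.848 ≈ 0.017362, i.e. 1.7362%.

1.74%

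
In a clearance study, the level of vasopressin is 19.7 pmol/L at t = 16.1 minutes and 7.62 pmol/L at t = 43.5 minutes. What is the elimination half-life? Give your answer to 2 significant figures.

Over Δt = 43.5 − 16.1 = 27.4 minutes, the level fell by a factor of 19.7/7.62 ≈ 2.5853.
n = log₂(2.5853) ≈ 1.3703 half-lives, so t½ = 27.4/1.3703 ≈ 19.995 minutes.

20 minutes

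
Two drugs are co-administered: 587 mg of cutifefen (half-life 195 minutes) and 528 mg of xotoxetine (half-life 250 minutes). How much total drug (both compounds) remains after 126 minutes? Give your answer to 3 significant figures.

747 mg

cutifefen: 587 × (1/2)^(126/195) = 587 × (1/2)^0.64615 ≈ 375.08 mg.
xotoxetine: 528 × (1/2)^(126/250) = 528 × (1/2)^0.504 ≈ 372.32 mg.
Total = 375.08 + 372.32 ≈ 747.4 mg.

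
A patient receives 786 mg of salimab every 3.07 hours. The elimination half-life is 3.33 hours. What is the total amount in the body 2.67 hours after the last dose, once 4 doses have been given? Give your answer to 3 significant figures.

The 4 doses were given 11.88, 8.81, 5.74, 2.67 hours ago.
Total = 786·(1/2)^(11.88/3.33) + 786·(1/2)^(8.81/3.33) + 786·(1/2)^(5.74/3.33) + 786·(1/2)^(2.67/3.33)
      = 66.295 + 125.6 + 237.97 + 450.87 ≈ 880.75 mg.

881 mg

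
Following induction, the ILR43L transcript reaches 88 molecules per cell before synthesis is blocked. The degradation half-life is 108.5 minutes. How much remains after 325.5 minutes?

11 molecules per cell

Elapsed time is 3 half-lives (325.5/108.5).
Each half-life halves the amount: 88 × (1/2)^3 = 88/8 = 11 molecules per cell.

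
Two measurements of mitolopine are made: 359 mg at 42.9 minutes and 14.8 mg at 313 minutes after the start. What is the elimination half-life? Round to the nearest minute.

59 minutes

Over Δt = 313 − 42.9 = 270.1 minutes, the level fell by a factor of 359/14.8 ≈ 24.257.
n = log₂(24.257) ≈ 4.6003 half-lives, so t½ = 270.1/4.6003 ≈ 58.713 minutes.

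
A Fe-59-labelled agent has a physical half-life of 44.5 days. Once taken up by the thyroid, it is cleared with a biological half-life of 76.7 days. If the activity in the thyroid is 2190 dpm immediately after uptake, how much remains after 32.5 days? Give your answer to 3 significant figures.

1/t_eff = 1/t_phys + 1/t_biol = 1/44.5 + 1/76.7 = 0.03551 per day.
t_eff = 44.5 × 76.7 / (44.5 + 76.7) ≈ 28.161 days.
Remaining = 2190 × (1/2)^(32.5/28.161) = 2190 × (1/2)^1.1541 ≈ 984.09 dpm.

984 dpm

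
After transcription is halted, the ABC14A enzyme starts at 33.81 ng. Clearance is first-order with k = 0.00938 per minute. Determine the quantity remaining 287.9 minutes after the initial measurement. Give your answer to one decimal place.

2.3 ng

t½ = ln 2 / k = 0.69315 / 0.00938 ≈ 73.896 minutes.
Number of half-lives: n = 287.9/73.896 ≈ 3.896.
Remaining = 33.81 × (1/2)^3.896 = 33.81 × 0.067172 ≈ 2.2711 ng.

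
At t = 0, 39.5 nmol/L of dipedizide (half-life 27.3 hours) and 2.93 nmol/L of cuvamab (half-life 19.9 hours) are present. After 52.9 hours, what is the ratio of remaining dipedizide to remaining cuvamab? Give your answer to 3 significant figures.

22.2

dipedizide: 39.5 × (1/2)^(52.9/27.3) = 39.5 × (1/2)^1.9377 ≈ 10.311 nmol/L.
cuvamab: 2.93 × (1/2)^(52.9/19.9) = 2.93 × (1/2)^2.6583 ≈ 0.46413 nmol/L.
Ratio ≈ 10.311 / 0.46413 ≈ 22.215.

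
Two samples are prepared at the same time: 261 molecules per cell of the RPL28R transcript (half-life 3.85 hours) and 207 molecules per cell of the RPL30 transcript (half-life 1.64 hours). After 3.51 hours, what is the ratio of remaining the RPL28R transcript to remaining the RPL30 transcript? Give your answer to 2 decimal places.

2.95

RPL28R transcript: 261 × (1/2)^(3.51/3.85) = 261 × (1/2)^0.91169 ≈ 138.74 molecules per cell.
RPL30 transcript: 207 × (1/2)^(3.51/1.64) = 207 × (1/2)^2.1402 ≈ 46.956 molecules per cell.
Ratio ≈ 138.74 / 46.956 ≈ 2.9546.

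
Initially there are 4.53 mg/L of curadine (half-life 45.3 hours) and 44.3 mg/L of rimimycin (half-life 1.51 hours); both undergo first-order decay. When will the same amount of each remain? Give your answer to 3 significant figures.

Set 4.53·(1/2)^(t/45.3) = 44.3·(1/2)^(t/1.51).
Taking log₂: log₂(4.53/44.3) = t·(1/45.3 − 1/1.51).
log₂(0.10226) = -3.2897; 1/45.3 − 1/1.51 = -0.64018.
t = -3.2897 / -0.64018 ≈ 5.1388 hours.

5.14 hours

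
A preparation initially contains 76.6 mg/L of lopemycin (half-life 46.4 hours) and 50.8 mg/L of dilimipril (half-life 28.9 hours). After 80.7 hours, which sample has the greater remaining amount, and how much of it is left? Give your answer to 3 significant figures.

lopemycin, 22.9 mg/L

lopemycin: 76.6 × (1/2)^1.7392 ≈ 22.944 mg/L.
dilimipril: 50.8 × (1/2)^2.7924 ≈ 7.3328 mg/L.
Lopemycin has more remaining, at ≈ 22.944 mg/L.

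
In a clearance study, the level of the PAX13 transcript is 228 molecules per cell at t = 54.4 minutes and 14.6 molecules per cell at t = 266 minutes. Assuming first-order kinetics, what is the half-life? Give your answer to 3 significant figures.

53.4 minutes

Over Δt = 266 − 54.4 = 211.6 minutes, the level fell by a factor of 228/14.6 ≈ 15.616.
n = log₂(15.616) ≈ 3.965 half-lives, so t½ = 211.6/3.965 ≈ 53.367 minutes.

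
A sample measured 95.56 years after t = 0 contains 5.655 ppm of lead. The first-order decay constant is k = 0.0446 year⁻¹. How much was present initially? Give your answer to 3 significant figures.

401 ppm

t½ = ln 2 / k = 0.69315 / 0.0446 ≈ 15.541 years.
Number of half-lives elapsed: n = 95.56/15.541 ≈ 6.1487.
A₀ = A × 2^n = 5.655 × 2^6.1487 = 5.655 × 70.95 ≈ 401.22 ppm.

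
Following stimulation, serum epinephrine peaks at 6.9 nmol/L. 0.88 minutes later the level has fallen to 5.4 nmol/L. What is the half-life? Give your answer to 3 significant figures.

2.49 minutes

A/A₀ = 5.4/6.9 ≈ 0.78261.
n = log₂(1.2778) ≈ 0.35364 half-lives elapsed in 0.88 minutes.
t½ = 0.88/0.35364 ≈ 2.4884 minutes.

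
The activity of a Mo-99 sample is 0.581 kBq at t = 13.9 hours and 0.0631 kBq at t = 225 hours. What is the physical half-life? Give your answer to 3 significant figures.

65.9 hours

Over Δt = 225 − 13.9 = 211.1 hours, the level fell by a factor of 0.581/0.0631 ≈ 9.2076.
n = log₂(9.2076) ≈ 3.2028 half-lives, so t½ = 211.1/3.2028 ≈ 65.911 hours.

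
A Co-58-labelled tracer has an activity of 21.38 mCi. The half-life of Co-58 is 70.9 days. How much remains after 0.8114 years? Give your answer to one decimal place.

1.2 mCi

Convert the elapsed time: 0.8114 years = 296.161 days.
Number of half-lives: n = 296.161/70.9 ≈ 4.1772.
Remaining = 21.38 × (1/2)^4.1772 = 21.38 × 0.055277 ≈ 1.1818 mCi.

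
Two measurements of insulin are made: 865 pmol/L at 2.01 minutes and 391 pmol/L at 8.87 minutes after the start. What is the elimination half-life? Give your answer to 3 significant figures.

5.99 minutes

Over Δt = 8.87 − 2.01 = 6.86 minutes, the level fell by a factor of 865/391 ≈ 2.2123.
n = log₂(2.2123) ≈ 1.1455 half-lives, so t½ = 6.86/1.1455 ≈ 5.9885 minutes.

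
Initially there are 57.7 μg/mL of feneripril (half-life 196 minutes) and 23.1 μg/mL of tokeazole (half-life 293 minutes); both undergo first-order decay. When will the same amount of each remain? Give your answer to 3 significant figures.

Set 57.7·(1/2)^(t/196) = 23.1·(1/2)^(t/293).
Taking log₂: log₂(57.7/23.1) = t·(1/196 − 1/293).
log₂(2.4978) = 1.3207; 1/196 − 1/293 = 0.0016891.
t = 1.3207 / 0.0016891 ≈ 781.9 minutes.

782 minutes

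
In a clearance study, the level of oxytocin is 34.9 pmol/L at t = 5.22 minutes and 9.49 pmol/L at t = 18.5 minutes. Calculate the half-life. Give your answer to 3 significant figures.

Over Δt = 18.5 − 5.22 = 13.28 minutes, the level fell by a factor of 34.9/9.49 ≈ 3.6776.
n = log₂(3.6776) ≈ 1.8787 half-lives, so t½ = 13.28/1.8787 ≈ 7.0685 minutes.

7.07 minutes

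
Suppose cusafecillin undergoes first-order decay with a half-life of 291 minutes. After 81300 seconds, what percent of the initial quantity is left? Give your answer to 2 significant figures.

81300 seconds = 1355 minutes.
n = 1355/291 ≈ 4.6564 half-lives.
Fraction remaining = (1/2)^4.6564 ≈ 0.039655, i.e. 3.9655%.

4.0%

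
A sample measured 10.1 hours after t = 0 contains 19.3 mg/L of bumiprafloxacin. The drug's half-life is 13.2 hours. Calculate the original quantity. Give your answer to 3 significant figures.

Number of half-lives elapsed: n = 10.1/13.2 ≈ 0.76515.
A₀ = A × 2^n = 19.3 × 2^0.76515 = 19.3 × 1.6995 ≈ 32.801 mg/L.

32.8 mg/L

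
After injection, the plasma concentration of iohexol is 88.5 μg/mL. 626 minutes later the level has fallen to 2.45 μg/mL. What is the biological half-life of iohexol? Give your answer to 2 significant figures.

120 minutes

A/A₀ = 2.45/88.5 ≈ 0.027684.
n = log₂(36.122) ≈ 5.1748 half-lives elapsed in 626 minutes.
t½ = 626/5.1748 ≈ 120.97 minutes.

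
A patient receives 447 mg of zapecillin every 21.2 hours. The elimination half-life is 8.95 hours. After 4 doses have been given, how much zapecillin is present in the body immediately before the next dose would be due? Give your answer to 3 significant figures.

The 4 doses were given 84.8, 63.6, 42.4, 21.2 hours ago.
Total = 447·(1/2)^(84.8/8.95) + 447·(1/2)^(63.6/8.95) + 447·(1/2)^(42.4/8.95) + 447·(1/2)^(21.2/8.95)
      = 0.62819 + 3.2445 + 16.757 + 86.547 ≈ 107.18 mg.

107 mg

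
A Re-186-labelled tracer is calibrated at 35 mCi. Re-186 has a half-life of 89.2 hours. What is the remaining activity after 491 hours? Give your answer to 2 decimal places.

Number of half-lives: n = 491/89.2 ≈ 5.5045.
Remaining = 35 × (1/2)^5.5045 = 35 × 0.022029 ≈ 0.771 mCi.

0.77 mCi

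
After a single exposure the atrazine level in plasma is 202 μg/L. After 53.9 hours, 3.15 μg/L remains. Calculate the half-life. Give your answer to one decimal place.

9.0 hours

A/A₀ = 3.15/202 ≈ 0.015594.
n = log₂(64.127) ≈ 6.0029 half-lives elapsed in 53.9 hours.
t½ = 53.9/6.0029 ≈ 8.9791 hours.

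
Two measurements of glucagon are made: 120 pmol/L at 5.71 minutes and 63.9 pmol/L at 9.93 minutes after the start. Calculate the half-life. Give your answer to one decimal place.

4.6 minutes

Over Δt = 9.93 − 5.71 = 4.22 minutes, the level fell by a factor of 120/63.9 ≈ 1.8779.
n = log₂(1.8779) ≈ 0.90915 half-lives, so t½ = 4.22/0.90915 ≈ 4.6417 minutes.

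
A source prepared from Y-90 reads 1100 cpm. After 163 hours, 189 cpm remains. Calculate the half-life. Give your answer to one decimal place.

A/A₀ = 189/1100 ≈ 0.17182.
n = log₂(5.8201) ≈ 2.541 half-lives elapsed in 163 hours.
t½ = 163/2.541 ≈ 64.147 hours.

64.1 hours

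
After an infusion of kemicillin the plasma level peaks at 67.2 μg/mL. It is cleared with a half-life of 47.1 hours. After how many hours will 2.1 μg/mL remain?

235.5 hours

2.1/67.2 = 1/32, so 5 half-lives have elapsed.
t = 5 × 47.1 = 235.5 hours.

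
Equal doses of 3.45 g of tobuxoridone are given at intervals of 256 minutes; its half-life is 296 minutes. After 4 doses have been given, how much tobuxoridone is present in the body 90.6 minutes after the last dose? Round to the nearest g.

The 4 doses were given 858.6, 602.6, 346.6, 90.6 minutes ago.
Total = 3.45·(1/2)^(858.6/296) + 3.45·(1/2)^(602.6/296) + 3.45·(1/2)^(346.6/296) + 3.45·(1/2)^(90.6/296)
      = 0.46199 + 0.84135 + 1.5322 + 2.7905 ≈ 5.6261 g.

6 g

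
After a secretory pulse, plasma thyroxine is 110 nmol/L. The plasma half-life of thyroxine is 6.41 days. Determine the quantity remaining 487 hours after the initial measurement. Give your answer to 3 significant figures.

12.3 nmol/L

Convert the elapsed time: 487 hours = 20.2917 days.
Number of half-lives: n = 20.2917/6.41 ≈ 3.1656.
Remaining = 110 × (1/2)^3.1656 = 110 × 0.11144 ≈ 12.259 nmol/L.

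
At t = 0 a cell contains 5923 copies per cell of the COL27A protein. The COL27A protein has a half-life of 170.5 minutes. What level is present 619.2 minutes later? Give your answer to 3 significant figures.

Number of half-lives: n = 619.2/170.5 ≈ 3.6317.
Remaining = 5923 × (1/2)^3.6317 = 5923 × 0.080679 ≈ 477.86 copies per cell.

478 copies per cell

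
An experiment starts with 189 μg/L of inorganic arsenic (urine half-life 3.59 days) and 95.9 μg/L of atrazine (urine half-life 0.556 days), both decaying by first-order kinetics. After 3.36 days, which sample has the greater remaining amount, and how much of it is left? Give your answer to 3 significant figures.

inorganic arsenic, 98.8 μg/L

inorganic arsenic: 189 × (1/2)^0.93593 ≈ 98.791 μg/L.
atrazine: 95.9 × (1/2)^6.0432 ≈ 1.4543 μg/L.
Inorganic arsenic has more remaining, at ≈ 98.791 μg/L.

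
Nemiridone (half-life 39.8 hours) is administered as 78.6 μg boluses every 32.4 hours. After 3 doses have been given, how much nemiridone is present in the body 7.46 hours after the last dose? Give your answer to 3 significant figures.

131 μg

The 3 doses were given 72.26, 39.86, 7.46 hours ago.
Total = 78.6·(1/2)^(72.26/39.8) + 78.6·(1/2)^(39.86/39.8) + 78.6·(1/2)^(7.46/39.8)
      = 22.33 + 39.259 + 69.024 ≈ 130.61 μg.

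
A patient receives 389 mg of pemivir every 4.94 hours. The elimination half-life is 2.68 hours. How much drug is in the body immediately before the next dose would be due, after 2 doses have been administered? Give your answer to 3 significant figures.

139 mg

The 2 doses were given 9.88, 4.94 hours ago.
Total = 389·(1/2)^(9.88/2.68) + 389·(1/2)^(4.94/2.68)
      = 30.212 + 108.41 ≈ 138.62 mg.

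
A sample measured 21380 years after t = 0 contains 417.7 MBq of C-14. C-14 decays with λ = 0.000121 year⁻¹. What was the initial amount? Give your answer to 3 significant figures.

5550 MBq

t½ = ln 2 / λ = 0.69315 / 0.000121 ≈ 5728.5 years.
Number of half-lives elapsed: n = 21380/5728.5 ≈ 3.7322.
A₀ = A × 2^n = 417.7 × 2^3.7322 = 417.7 × 13.29 ≈ 5551.1 MBq.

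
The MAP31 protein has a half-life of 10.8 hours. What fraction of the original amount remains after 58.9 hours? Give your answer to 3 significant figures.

n = 58.9/10.8 ≈ 5.4537 half-lives.
Fraction remaining = (1/2)^5.4537 ≈ 0.022818.

0.0228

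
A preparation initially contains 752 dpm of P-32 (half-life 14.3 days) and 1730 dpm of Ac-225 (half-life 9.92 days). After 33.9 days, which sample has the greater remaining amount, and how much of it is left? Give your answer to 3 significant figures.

P-32: 752 × (1/2)^2.3706 ≈ 145.41 dpm.
Ac-225: 1730 × (1/2)^3.4173 ≈ 161.93 dpm.
Ac-225 has more remaining, at ≈ 161.93 dpm.

Ac-225, 162 dpm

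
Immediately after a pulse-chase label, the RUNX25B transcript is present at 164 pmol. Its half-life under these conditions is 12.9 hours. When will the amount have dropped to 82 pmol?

12.9 hours

82/164 = 1/2, so 1 half-life has elapsed.
t = 1 × 12.9 = 12.9 hours.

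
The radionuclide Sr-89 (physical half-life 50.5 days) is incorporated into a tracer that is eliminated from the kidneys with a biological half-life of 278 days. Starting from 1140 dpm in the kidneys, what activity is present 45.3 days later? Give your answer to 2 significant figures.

550 dpm

1/t_eff = 1/t_phys + 1/t_biol = 1/50.5 + 1/278 = 0.023399 per day.
t_eff = 50.5 × 278 / (50.5 + 278) ≈ 42.737 days.
Remaining = 1140 × (1/2)^(45.3/42.737) = 1140 × (1/2)^1.06 ≈ 546.79 dpm.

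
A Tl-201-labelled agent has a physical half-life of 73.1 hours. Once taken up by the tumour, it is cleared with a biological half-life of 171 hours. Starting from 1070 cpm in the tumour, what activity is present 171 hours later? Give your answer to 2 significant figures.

110 cpm

1/t_eff = 1/t_phys + 1/t_biol = 1/73.1 + 1/171 = 0.019528 per hour.
t_eff = 73.1 × 171 / (73.1 + 171) ≈ 51.209 hours.
Remaining = 1070 × (1/2)^(171/51.209) = 1070 × (1/2)^3.3393 ≈ 105.72 cpm.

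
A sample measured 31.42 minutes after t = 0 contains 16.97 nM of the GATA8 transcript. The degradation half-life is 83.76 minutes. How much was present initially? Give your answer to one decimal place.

Number of half-lives elapsed: n = 31.42/83.76 ≈ 0.37512.
A₀ = A × 2^n = 16.97 × 2^0.37512 = 16.97 × 1.2969 ≈ 22.009 nM.

22.0 nM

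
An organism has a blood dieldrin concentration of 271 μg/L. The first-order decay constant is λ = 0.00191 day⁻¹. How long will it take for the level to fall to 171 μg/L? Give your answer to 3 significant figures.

t½ = ln 2 / λ = 0.69315 / 0.00191 ≈ 362.9 days.
Fraction remaining = 171/271 ≈ 0.631.
n = log₂(271/171) = ln(1.5848)/ln 2 ≈ 0.6643 half-lives.
t = n × t½ = 0.6643 × 362.9 ≈ 241.08 days.

241 days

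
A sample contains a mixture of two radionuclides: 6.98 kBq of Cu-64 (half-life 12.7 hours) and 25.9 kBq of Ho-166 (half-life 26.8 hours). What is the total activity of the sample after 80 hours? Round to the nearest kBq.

Cu-64: 6.98 × (1/2)^(80/12.7) = 6.98 × (1/2)^6.2992 ≈ 0.088635 kBq.
Ho-166: 25.9 × (1/2)^(80/26.8) = 25.9 × (1/2)^2.9851 ≈ 3.2712 kBq.
Total = 0.088635 + 3.2712 ≈ 3.3598 kBq.

3 kBq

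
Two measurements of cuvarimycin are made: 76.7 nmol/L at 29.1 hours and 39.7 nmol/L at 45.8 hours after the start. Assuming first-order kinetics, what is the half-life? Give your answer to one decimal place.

17.6 hours

Over Δt = 45.8 − 29.1 = 16.7 hours, the level fell by a factor of 76.7/39.7 ≈ 1.932.
n = log₂(1.932) ≈ 0.95009 half-lives, so t½ = 16.7/0.95009 ≈ 17.577 hours.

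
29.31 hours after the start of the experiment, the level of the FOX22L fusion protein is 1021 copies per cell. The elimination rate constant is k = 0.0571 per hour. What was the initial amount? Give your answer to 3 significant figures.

t½ = ln 2 / k = 0.69315 / 0.0571 ≈ 12.139 hours.
Number of half-lives elapsed: n = 29.31/12.139 ≈ 2.4145.
A₀ = A × 2^n = 1021 × 2^2.4145 = 1021 × 5.3313 ≈ 5443.3 copies per cell.

5440 copies per cell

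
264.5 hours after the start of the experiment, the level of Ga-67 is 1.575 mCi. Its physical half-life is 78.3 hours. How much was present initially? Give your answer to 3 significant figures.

Number of half-lives elapsed: n = 264.5/78.3 ≈ 3.378.
A₀ = A × 2^n = 1.575 × 2^3.378 = 1.575 × 10.397 ≈ 16.375 mCi.

16.4 mCi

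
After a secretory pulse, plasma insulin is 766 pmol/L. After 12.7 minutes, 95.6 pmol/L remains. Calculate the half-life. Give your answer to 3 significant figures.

A/A₀ = 95.6/766 ≈ 0.1248.
n = log₂(8.0126) ≈ 3.0023 half-lives elapsed in 12.7 minutes.
t½ = 12.7/3.0023 ≈ 4.2301 minutes.

4.23 minutes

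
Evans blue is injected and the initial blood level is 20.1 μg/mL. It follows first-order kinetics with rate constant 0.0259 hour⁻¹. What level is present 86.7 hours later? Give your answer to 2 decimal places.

t½ = ln 2 / λ = 0.69315 / 0.0259 ≈ 26.762 hours.
Number of half-lives: n = 86.7/26.762 ≈ 3.2396.
Remaining = 20.1 × (1/2)^3.2396 = 20.1 × 0.10587 ≈ 2.128 μg/mL.

2.13 μg/mL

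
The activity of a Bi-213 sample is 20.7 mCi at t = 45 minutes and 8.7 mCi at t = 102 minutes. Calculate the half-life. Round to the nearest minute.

46 minutes

Over Δt = 102 − 45 = 57 minutes, the level fell by a factor of 20.7/8.7 ≈ 2.3793.
n = log₂(2.3793) ≈ 1.2505 half-lives, so t½ = 57/1.2505 ≈ 45.58 minutes.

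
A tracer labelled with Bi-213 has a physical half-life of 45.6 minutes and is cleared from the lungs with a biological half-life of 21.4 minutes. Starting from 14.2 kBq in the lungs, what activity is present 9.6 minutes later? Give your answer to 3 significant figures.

8.99 kBq

1/t_eff = 1/t_phys + 1/t_biol = 1/45.6 + 1/21.4 = 0.068659 per minute.
t_eff = 45.6 × 21.4 / (45.6 + 21.4) ≈ 14.565 minutes.
Remaining = 14.2 × (1/2)^(9.6/14.565) = 14.2 × (1/2)^0.65912 ≈ 8.9923 kBq.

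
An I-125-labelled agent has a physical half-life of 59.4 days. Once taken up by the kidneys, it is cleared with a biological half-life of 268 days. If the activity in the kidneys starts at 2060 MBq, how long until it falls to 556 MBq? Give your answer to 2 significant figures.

1/t_eff = 1/t_phys + 1/t_biol = 1/59.4 + 1/268 = 0.020566 per day.
t_eff = 59.4 × 268 / (59.4 + 268) ≈ 48.623 days.
n = log₂(2060/556) ≈ 1.8895; t = 1.8895 × 48.623 ≈ 91.873 days.

92 days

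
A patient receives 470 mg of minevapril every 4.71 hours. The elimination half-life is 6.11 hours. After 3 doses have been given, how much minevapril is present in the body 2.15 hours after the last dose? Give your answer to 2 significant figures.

The 3 doses were given 11.57, 6.86, 2.15 hours ago.
Total = 470·(1/2)^(11.57/6.11) + 470·(1/2)^(6.86/6.11) + 470·(1/2)^(2.15/6.11)
      = 126.49 + 215.83 + 368.27 ≈ 710.6 mg.

710 mg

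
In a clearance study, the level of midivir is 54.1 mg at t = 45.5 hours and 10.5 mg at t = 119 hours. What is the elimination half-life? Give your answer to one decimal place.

Over Δt = 119 − 45.5 = 73.5 hours, the level fell by a factor of 54.1/10.5 ≈ 5.1524.
n = log₂(5.1524) ≈ 2.3652 half-lives, so t½ = 73.5/2.3652 ≈ 31.075 hours.

31.1 hours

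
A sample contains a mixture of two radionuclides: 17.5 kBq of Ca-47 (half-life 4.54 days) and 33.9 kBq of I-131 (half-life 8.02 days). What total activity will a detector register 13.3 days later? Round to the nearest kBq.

Ca-47: 17.5 × (1/2)^(13.3/4.54) = 17.5 × (1/2)^2.9295 ≈ 2.297 kBq.
I-131: 33.9 × (1/2)^(13.3/8.02) = 33.9 × (1/2)^1.6584 ≈ 10.74 kBq.
Total = 2.297 + 10.74 ≈ 13.037 kBq.

13 kBq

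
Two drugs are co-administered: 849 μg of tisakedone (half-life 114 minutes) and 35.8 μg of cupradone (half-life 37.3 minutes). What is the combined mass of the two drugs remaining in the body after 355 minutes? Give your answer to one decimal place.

tisakedone: 849 × (1/2)^(355/114) = 849 × (1/2)^3.114 ≈ 98.06 μg.
cupradone: 35.8 × (1/2)^(355/37.3) = 35.8 × (1/2)^9.5174 ≈ 0.048849 μg.
Total = 98.06 + 0.048849 ≈ 98.108 μg.

98.1 μg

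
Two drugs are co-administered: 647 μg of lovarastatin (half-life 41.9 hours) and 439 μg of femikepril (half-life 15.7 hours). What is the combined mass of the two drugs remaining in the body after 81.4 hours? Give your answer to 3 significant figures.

180 μg

lovarastatin: 647 × (1/2)^(81.4/41.9) = 647 × (1/2)^1.9427 ≈ 168.3 μg.
femikepril: 439 × (1/2)^(81.4/15.7) = 439 × (1/2)^5.1847 ≈ 12.07 μg.
Total = 168.3 + 12.07 ≈ 180.37 μg.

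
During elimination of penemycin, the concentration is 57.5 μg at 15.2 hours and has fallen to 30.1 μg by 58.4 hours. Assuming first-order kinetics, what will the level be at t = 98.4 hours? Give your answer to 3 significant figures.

Over Δt = 58.4 − 15.2 = 43.2 hours, the level fell by a factor of 57.5/30.1 ≈ 1.9103.
n = log₂(1.9103) ≈ 0.9338 half-lives, so t½ = 43.2/0.9338 ≈ 46.263 hours.
From t = 58.4 to t = 98.4: 30.1 × (1/2)^((98.4−58.4)/46.263) ≈ 16.531 μg.

16.5 μg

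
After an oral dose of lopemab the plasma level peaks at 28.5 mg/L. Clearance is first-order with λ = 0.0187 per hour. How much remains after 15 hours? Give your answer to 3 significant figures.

t½ = ln 2 / λ = 0.69315 / 0.0187 ≈ 37.067 hours.
Number of half-lives: n = 15/37.067 ≈ 0.40468.
Remaining = 28.5 × (1/2)^0.40468 = 28.5 × 0.75541 ≈ 21.529 mg/L.

21.5 mg/L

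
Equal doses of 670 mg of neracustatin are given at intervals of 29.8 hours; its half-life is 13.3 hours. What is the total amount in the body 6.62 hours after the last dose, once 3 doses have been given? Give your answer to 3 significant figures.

The 3 doses were given 66.22, 36.42, 6.62 hours ago.
Total = 670·(1/2)^(66.22/13.3) + 670·(1/2)^(36.42/13.3) + 670·(1/2)^(6.62/13.3)
      = 21.245 + 100.4 + 474.5 ≈ 596.15 mg.

596 mg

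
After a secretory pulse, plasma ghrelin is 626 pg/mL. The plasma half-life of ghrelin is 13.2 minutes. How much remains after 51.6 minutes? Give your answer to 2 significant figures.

42 pg/mL

Number of half-lives: n = 51.6/13.2 ≈ 3.9091.
Remaining = 626 × (1/2)^3.9091 = 626 × 0.066565 ≈ 41.67 pg/mL.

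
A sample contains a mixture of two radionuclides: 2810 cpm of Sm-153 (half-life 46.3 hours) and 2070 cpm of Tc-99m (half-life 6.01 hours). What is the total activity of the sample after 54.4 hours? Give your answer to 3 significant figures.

Sm-153: 2810 × (1/2)^(54.4/46.3) = 2810 × (1/2)^1.1749 ≈ 1244.5 cpm.
Tc-99m: 2070 × (1/2)^(54.4/6.01) = 2070 × (1/2)^9.0516 ≈ 3.901 cpm.
Total = 1244.5 + 3.901 ≈ 1248.5 cpm.

1250 cpm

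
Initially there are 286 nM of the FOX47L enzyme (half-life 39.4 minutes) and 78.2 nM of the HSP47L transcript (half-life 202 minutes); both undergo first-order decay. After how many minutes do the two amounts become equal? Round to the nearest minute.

Set 286·(1/2)^(t/39.4) = 78.2·(1/2)^(t/202).
Taking log₂: log₂(286/78.2) = t·(1/39.4 − 1/202).
log₂(3.6573) = 1.8708; 1/39.4 − 1/202 = 0.02043.
t = 1.8708 / 0.02043 ≈ 91.569 minutes.

92 minutes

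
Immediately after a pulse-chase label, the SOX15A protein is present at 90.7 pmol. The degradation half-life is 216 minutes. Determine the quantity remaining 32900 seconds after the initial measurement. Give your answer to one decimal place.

15.6 pmol

Convert the elapsed time: 32900 seconds = 548.333 minutes.
Number of half-lives: n = 548.333/216 ≈ 2.5386.
Remaining = 90.7 × (1/2)^2.5386 = 90.7 × 0.17211 ≈ 15.611 pmol.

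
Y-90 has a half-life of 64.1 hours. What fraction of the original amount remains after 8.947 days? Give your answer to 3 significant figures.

8.947 days = 214.728 hours.
n = 214.728/64.1 ≈ 3.3499 half-lives.
Fraction remaining = (1/2)^3.3499 ≈ 0.09808.

0.0981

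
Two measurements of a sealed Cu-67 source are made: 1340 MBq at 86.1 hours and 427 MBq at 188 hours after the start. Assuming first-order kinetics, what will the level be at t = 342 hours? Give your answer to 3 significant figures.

Over Δt = 188 − 86.1 = 101.9 hours, the level fell by a factor of 1340/427 ≈ 3.1382.
n = log₂(3.1382) ≈ 1.6499 half-lives, so t½ = 101.9/1.6499 ≈ 61.76 hours.
From t = 188 to t = 342: 427 × (1/2)^((342−188)/61.76) ≈ 75.824 MBq.

75.8 MBq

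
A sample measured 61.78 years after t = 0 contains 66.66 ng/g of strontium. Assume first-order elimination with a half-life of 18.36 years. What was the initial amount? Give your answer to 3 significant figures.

Number of half-lives elapsed: n = 61.78/18.36 ≈ 3.3649.
A₀ = A × 2^n = 66.66 × 2^3.3649 = 66.66 × 10.303 ≈ 686.77 ng/g.

687 ng/g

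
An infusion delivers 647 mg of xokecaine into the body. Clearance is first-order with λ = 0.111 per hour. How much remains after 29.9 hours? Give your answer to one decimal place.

t½ = ln 2 / λ = 0.69315 / 0.111 ≈ 6.2446 hours.
Number of half-lives: n = 29.9/6.2446 ≈ 4.7882.
Remaining = 647 × (1/2)^4.7882 = 647 × 0.036193 ≈ 23.417 mg.

23.4 mg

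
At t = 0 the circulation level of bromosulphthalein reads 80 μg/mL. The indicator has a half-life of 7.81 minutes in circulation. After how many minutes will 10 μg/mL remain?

10/80 = 1/8, so 3 half-lives have elapsed.
t = 3 × 7.81 = 23.43 minutes.

23.43 minutes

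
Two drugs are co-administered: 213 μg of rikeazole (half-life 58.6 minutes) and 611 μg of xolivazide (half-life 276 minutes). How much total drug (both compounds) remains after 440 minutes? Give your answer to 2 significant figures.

rikeazole: 213 × (1/2)^(440/58.6) = 213 × (1/2)^7.5085 ≈ 1.1697 μg.
xolivazide: 611 × (1/2)^(440/276) = 611 × (1/2)^1.5942 ≈ 202.37 μg.
Total = 1.1697 + 202.37 ≈ 203.54 μg.

200 μg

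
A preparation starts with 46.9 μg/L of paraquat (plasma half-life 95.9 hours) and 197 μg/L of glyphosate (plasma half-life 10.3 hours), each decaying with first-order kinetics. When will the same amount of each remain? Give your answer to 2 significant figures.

24 hours

Set 46.9·(1/2)^(t/95.9) = 197·(1/2)^(t/10.3).
Taking log₂: log₂(46.9/197) = t·(1/95.9 − 1/10.3).
log₂(0.23807) = -2.0705; 1/95.9 − 1/10.3 = -0.08666.
t = -2.0705 / -0.08666 ≈ 23.893 hours.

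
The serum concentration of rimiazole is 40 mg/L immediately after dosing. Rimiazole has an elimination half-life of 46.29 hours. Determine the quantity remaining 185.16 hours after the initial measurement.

Elapsed time is 4 half-lives (185.16/46.29).
Each half-life halves the amount: 40 × (1/2)^4 = 40/16 = 2.5 mg/L.

2.5 mg/L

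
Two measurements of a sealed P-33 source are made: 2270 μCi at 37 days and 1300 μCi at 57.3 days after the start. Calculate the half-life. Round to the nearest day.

25 days

Over Δt = 57.3 − 37 = 20.3 days, the level fell by a factor of 2270/1300 ≈ 1.7462.
n = log₂(1.7462) ≈ 0.80418 half-lives, so t½ = 20.3/0.80418 ≈ 25.243 days.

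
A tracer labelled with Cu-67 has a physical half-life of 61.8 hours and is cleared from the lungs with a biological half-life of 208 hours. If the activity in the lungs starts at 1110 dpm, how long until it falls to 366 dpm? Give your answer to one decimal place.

1/t_eff = 1/t_phys + 1/t_biol = 1/61.8 + 1/208 = 0.020989 per hour.
t_eff = 61.8 × 208 / (61.8 + 208) ≈ 47.644 hours.
n = log₂(1110/366) ≈ 1.6006; t = 1.6006 × 47.644 ≈ 76.261 hours.

76.3 hours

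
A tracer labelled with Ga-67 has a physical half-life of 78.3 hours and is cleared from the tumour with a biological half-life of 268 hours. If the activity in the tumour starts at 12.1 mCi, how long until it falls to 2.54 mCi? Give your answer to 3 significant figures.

1/t_eff = 1/t_phys + 1/t_biol = 1/78.3 + 1/268 = 0.016503 per hour.
t_eff = 78.3 × 268 / (78.3 + 268) ≈ 60.596 hours.
n = log₂(12.1/2.54) ≈ 2.2521; t = 2.2521 × 60.596 ≈ 136.47 hours.

136 hours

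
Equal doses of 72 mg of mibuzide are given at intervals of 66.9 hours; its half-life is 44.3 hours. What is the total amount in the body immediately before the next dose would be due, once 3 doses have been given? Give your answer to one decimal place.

The 3 doses were given 200.7, 133.8, 66.9 hours ago.
Total = 72·(1/2)^(200.7/44.3) + 72·(1/2)^(133.8/44.3) + 72·(1/2)^(66.9/44.3)
      = 3.1155 + 8.8742 + 25.277 ≈ 37.267 mg.

37.3 mg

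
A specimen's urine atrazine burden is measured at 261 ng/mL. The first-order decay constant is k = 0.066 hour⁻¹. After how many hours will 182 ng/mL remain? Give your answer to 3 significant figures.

t½ = ln 2 / k = 0.69315 / 0.066 ≈ 10.502 hours.
Fraction remaining = 182/261 ≈ 0.69732.
n = log₂(261/182) = ln(1.4341)/ln 2 ≈ 0.52011 half-lives.
t = n × t½ = 0.52011 × 10.502 ≈ 5.4623 hours.

5.46 hours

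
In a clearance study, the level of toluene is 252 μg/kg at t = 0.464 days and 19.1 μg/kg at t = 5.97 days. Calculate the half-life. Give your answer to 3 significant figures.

1.48 days

Over Δt = 5.97 − 0.464 = 5.506 days, the level fell by a factor of 252/19.1 ≈ 13.194.
n = log₂(13.194) ≈ 3.7218 half-lives, so t½ = 5.506/3.7218 ≈ 1.4794 days.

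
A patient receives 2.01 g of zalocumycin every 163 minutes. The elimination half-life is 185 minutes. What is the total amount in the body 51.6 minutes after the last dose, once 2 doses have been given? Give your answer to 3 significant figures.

2.56 g

The 2 doses were given 214.6, 51.6 minutes ago.
Total = 2.01·(1/2)^(214.6/185) + 2.01·(1/2)^(51.6/185)
      = 0.8995 + 1.6567 ≈ 2.5562 g.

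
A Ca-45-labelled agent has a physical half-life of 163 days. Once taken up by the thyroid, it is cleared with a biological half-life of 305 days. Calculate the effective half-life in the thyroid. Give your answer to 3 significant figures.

1/t_eff = 1/t_phys + 1/t_biol = 1/163 + 1/305 = 0.0094137 per day.
t_eff = 163 × 305 / (163 + 305) ≈ 106.23 days.

106 days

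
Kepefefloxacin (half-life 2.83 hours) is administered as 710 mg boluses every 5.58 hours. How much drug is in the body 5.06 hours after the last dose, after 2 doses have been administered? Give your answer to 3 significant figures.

258 mg

The 2 doses were given 10.64, 5.06 hours ago.
Total = 710·(1/2)^(10.64/2.83) + 710·(1/2)^(5.06/2.83)
      = 52.417 + 205.6 ≈ 258.02 mg.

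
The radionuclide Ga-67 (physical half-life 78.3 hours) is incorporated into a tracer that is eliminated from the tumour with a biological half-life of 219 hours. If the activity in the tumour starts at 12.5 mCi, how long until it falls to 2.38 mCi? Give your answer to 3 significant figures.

138 hours

1/t_eff = 1/t_phys + 1/t_biol = 1/78.3 + 1/219 = 0.017338 per hour.
t_eff = 78.3 × 219 / (78.3 + 219) ≈ 57.678 hours.
n = log₂(12.5/2.38) ≈ 2.3929; t = 2.3929 × 57.678 ≈ 138.02 hours.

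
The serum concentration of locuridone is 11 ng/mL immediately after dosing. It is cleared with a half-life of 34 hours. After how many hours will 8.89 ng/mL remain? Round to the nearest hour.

Fraction remaining = 8.89/11 ≈ 0.80818.
n = log₂(11/8.89) = ln(1.2373)/ln 2 ≈ 0.30725 half-lives.
t = n × t½ = 0.30725 × 34 ≈ 10.446 hours.

10 hours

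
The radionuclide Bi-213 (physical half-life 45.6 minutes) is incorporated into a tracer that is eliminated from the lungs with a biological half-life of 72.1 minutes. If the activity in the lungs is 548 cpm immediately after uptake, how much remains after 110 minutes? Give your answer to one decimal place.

1/t_eff = 1/t_phys + 1/t_biol = 1/45.6 + 1/72.1 = 0.035799 per minute.
t_eff = 45.6 × 72.1 / (45.6 + 72.1) ≈ 27.933 minutes.
Remaining = 548 × (1/2)^(110/27.933) = 548 × (1/2)^3.9379 ≈ 35.755 cpm.

35.8 cpm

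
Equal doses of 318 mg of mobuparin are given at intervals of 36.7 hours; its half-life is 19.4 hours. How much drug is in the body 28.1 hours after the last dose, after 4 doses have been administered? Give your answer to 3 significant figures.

159 mg

The 4 doses were given 138.2, 101.5, 64.8, 28.1 hours ago.
Total = 318·(1/2)^(138.2/19.4) + 318·(1/2)^(101.5/19.4) + 318·(1/2)^(64.8/19.4) + 318·(1/2)^(28.1/19.4)
      = 2.2802 + 8.4616 + 31.4 + 116.52 ≈ 158.66 mg.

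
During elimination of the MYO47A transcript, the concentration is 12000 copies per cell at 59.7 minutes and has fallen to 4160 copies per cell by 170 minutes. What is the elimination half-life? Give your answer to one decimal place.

72.2 minutes

Over Δt = 170 − 59.7 = 110.3 minutes, the level fell by a factor of 12000/4160 ≈ 2.8846.
n = log₂(2.8846) ≈ 1.5284 half-lives, so t½ = 110.3/1.5284 ≈ 72.168 minutes.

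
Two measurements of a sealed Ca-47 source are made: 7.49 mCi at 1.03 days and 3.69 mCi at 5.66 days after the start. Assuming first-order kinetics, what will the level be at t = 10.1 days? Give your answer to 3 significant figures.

Over Δt = 5.66 − 1.03 = 4.63 days, the level fell by a factor of 7.49/3.69 ≈ 2.0298.
n = log₂(2.0298) ≈ 1.0213 half-lives, so t½ = 4.63/1.0213 ≈ 4.5332 days.
From t = 5.66 to t = 10.1: 3.69 × (1/2)^((10.1−5.66)/4.5332) ≈ 1.8715 mCi.

1.87 mCi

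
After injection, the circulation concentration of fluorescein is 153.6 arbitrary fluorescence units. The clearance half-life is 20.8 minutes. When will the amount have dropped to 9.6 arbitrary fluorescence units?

9.6/153.6 = 1/16, so 4 half-lives have elapsed.
t = 4 × 20.8 = 83.2 minutes.

83.2 minutes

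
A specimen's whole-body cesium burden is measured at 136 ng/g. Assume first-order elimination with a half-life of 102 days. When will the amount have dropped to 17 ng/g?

17/136 = 1/8, so 3 half-lives have elapsed.
t = 3 × 102 = 306 days.

306 days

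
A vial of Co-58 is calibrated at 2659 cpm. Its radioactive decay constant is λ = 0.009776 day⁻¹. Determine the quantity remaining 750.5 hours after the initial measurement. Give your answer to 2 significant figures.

2000 cpm

t½ = ln 2 / λ = 0.69315 / 0.009776 ≈ 70.903 days.
Convert the elapsed time: 750.5 hours = 31.2708 days.
Number of half-lives: n = 31.2708/70.903 ≈ 0.44104.
Remaining = 2659 × (1/2)^0.44104 = 2659 × 0.7366 ≈ 1958.6 cpm.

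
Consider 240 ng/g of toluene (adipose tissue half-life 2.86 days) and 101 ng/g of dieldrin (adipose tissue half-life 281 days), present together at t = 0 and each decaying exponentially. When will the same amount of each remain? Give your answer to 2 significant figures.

3.6 days

Set 240·(1/2)^(t/2.86) = 101·(1/2)^(t/281).
Taking log₂: log₂(240/101) = t·(1/2.86 − 1/281).
log₂(2.3762) = 1.2487; 1/2.86 − 1/281 = 0.34609.
t = 1.2487 / 0.34609 ≈ 3.6079 days.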